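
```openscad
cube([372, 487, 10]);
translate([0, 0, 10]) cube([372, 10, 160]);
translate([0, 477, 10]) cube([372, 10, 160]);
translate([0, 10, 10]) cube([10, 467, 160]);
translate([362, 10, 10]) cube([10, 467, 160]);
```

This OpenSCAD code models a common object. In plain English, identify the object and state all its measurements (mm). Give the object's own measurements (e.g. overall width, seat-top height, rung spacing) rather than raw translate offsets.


An open-topped rectangular box: outside dimensions 372×487×170 mm, with a uniform wall and base thickness of 10 mm. The base is a full 372×487 slab on the floor; four walls sit on top of the base. The front and back walls (the −y and +y sides) span the full width; the two side walls fit between them.


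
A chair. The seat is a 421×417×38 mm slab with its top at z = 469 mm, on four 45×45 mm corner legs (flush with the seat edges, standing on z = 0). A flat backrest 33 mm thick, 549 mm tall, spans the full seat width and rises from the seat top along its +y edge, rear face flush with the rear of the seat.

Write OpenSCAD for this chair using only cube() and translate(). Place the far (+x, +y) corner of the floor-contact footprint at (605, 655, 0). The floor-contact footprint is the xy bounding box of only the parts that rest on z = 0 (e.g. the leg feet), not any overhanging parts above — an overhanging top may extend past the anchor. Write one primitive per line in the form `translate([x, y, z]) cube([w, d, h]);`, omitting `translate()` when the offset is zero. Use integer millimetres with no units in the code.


translate([184, 238, 431]) cube([421, 417, 38]);
translate([184, 238, 0]) cube([45, 45, 431]);
translate([560, 238, 0]) cube([45, 45, 431]);
translate([184, 610, 0]) cube([45, 45, 431]);
translate([560, 610, 0]) cube([45, 45, 431]);
translate([184, 622, 469]) cube([421, 33, 549]);


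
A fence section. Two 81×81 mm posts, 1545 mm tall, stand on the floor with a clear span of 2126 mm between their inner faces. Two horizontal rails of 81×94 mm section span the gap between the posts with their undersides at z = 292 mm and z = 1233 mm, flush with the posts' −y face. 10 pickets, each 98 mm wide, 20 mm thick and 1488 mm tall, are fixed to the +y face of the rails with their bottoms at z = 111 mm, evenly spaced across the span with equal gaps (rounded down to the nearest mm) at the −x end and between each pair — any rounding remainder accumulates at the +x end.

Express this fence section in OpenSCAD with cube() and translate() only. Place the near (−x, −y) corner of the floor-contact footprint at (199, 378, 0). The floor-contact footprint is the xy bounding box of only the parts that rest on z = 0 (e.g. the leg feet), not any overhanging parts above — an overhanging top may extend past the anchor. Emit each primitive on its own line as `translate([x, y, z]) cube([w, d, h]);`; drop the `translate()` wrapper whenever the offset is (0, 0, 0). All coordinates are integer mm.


translate([199, 378, 0]) cube([81, 81, 1545]);
translate([2406, 378, 0]) cube([81, 81, 1545]);
translate([280, 378, 292]) cube([2126, 81, 94]);
translate([280, 378, 1233]) cube([2126, 81, 94]);
translate([384, 459, 111]) cube([98, 20, 1488]);
translate([586, 459, 111]) cube([98, 20, 1488]);
translate([788, 459, 111]) cube([98, 20, 1488]);
translate([990, 459, 111]) cube([98, 20, 1488]);
translate([1192, 459, 111]) cube([98, 20, 1488]);
translate([1394, 459, 111]) cube([98, 20, 1488]);
translate([1596, 459, 111]) cube([98, 20, 1488]);
translate([1798, 459, 111]) cube([98, 20, 1488]);
translate([2000, 459, 111]) cube([98, 20, 1488]);
translate([2202, 459, 111]) cube([98, 20, 1488]);


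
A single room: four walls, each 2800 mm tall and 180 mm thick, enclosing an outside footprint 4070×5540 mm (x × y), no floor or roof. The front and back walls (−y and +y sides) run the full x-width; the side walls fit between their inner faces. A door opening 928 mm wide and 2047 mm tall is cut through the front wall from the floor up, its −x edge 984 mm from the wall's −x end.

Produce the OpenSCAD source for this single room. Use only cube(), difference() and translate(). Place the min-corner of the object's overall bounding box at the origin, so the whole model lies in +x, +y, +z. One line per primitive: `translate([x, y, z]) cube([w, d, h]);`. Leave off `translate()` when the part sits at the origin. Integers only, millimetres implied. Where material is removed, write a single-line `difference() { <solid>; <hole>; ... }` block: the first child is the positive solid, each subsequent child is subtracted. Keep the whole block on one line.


difference() { cube([4070, 180, 2800]); translate([984, 0, 0]) cube([928, 180, 2047]); }
translate([0, 5360, 0]) cube([4070, 180, 2800]);
translate([0, 180, 0]) cube([180, 5180, 2800]);
translate([3890, 180, 0]) cube([180, 5180, 2800]);


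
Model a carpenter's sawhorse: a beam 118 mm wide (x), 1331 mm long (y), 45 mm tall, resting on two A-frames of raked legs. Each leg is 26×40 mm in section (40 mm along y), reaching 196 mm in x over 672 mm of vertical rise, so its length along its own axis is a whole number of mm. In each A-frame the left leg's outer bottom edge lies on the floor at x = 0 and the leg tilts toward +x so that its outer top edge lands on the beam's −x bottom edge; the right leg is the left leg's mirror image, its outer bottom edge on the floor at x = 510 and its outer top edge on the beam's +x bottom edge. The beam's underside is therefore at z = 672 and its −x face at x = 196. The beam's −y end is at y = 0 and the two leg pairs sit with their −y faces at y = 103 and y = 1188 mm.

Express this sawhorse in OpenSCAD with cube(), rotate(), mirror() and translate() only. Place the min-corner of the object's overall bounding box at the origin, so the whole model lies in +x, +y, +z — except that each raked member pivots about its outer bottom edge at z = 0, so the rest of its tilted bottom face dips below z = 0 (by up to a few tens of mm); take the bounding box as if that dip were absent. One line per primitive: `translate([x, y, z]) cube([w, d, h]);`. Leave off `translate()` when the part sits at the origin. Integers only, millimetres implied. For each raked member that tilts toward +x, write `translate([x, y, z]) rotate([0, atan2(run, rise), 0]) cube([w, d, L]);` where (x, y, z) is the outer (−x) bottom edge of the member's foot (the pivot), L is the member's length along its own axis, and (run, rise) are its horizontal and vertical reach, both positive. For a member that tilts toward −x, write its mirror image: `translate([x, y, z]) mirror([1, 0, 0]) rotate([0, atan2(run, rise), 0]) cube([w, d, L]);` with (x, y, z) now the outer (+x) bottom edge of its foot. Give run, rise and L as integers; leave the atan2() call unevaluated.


translate([196, 0, 672]) cube([118, 1331, 45]);
translate([0, 103, 0]) rotate([0, atan2(196, 672), 0]) cube([26, 40, 700]);
translate([510, 103, 0]) mirror([1, 0, 0]) rotate([0, atan2(196, 672), 0]) cube([26, 40, 700]);
translate([0, 1188, 0]) rotate([0, atan2(196, 672), 0]) cube([26, 40, 700]);
translate([510, 1188, 0]) mirror([1, 0, 0]) rotate([0, atan2(196, 672), 0]) cube([26, 40, 700]);


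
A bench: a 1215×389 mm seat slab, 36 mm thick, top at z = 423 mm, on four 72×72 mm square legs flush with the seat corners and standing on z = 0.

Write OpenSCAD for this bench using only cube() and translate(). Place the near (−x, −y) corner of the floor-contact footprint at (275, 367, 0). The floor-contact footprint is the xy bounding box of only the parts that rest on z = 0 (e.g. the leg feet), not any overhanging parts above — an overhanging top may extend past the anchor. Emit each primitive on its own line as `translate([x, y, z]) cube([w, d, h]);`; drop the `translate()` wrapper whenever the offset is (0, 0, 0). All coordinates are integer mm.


translate([275, 367, 387]) cube([1215, 389, 36]);
translate([275, 367, 0]) cube([72, 72, 387]);
translate([275, 684, 0]) cube([72, 72, 387]);
translate([1418, 367, 0]) cube([72, 72, 387]);
translate([1418, 684, 0]) cube([72, 72, 387]);


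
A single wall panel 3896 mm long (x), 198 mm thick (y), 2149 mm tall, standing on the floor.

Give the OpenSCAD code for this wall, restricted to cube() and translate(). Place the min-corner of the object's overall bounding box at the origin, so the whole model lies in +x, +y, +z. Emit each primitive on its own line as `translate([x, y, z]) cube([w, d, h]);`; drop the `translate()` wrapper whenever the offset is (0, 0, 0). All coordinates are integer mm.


cube([3896, 198, 2149]);


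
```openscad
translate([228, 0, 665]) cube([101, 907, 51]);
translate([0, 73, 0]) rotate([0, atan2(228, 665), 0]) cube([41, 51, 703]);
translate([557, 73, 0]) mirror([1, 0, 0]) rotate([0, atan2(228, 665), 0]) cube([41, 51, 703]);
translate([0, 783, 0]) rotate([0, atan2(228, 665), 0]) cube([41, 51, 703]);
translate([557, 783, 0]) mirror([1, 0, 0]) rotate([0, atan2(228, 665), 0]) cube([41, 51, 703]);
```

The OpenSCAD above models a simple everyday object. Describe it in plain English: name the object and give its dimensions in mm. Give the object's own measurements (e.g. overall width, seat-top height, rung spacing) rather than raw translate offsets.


A sawhorse. A 101×907×51 mm beam (x, y, z) sits on two A-frame leg pairs. Each pair is two raked legs of 41×51 mm section (51 mm along y) splaying symmetrically in x. Each leg rises 665 mm vertically over 228 mm of horizontal reach and is 703 mm long along its own axis. Every leg's outer bottom edge rests on the floor and its outer top edge meets a bottom edge of the beam — the left legs (tilting toward +x) meet the beam's −x bottom edge, the right legs (their mirror images, tilting toward −x) meet its +x bottom edge — so the leg tops tuck under the beam, the beam's underside is 665 mm above the floor, and the feet are 557 mm apart outside-to-outside with the beam centred between them. The two leg pairs are set in 73 mm from either end of the beam.


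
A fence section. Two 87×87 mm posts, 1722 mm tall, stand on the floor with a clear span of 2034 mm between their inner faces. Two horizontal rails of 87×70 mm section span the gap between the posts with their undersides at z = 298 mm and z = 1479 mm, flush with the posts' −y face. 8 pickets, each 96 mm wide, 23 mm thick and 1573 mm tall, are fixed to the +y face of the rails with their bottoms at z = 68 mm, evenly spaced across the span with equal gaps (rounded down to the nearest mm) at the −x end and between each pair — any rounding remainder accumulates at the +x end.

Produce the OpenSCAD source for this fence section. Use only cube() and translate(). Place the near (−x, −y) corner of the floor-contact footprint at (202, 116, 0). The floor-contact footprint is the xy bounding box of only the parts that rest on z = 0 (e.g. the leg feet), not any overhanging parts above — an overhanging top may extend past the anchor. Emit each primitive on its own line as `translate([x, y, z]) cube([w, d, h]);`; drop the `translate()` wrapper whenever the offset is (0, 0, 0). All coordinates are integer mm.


translate([202, 116, 0]) cube([87, 87, 1722]);
translate([2323, 116, 0]) cube([87, 87, 1722]);
translate([289, 116, 298]) cube([2034, 87, 70]);
translate([289, 116, 1479]) cube([2034, 87, 70]);
translate([429, 203, 68]) cube([96, 23, 1573]);
translate([665, 203, 68]) cube([96, 23, 1573]);
translate([901, 203, 68]) cube([96, 23, 1573]);
translate([1137, 203, 68]) cube([96, 23, 1573]);
translate([1373, 203, 68]) cube([96, 23, 1573]);
translate([1609, 203, 68]) cube([96, 23, 1573]);
translate([1845, 203, 68]) cube([96, 23, 1573]);
translate([2081, 203, 68]) cube([96, 23, 1573]);


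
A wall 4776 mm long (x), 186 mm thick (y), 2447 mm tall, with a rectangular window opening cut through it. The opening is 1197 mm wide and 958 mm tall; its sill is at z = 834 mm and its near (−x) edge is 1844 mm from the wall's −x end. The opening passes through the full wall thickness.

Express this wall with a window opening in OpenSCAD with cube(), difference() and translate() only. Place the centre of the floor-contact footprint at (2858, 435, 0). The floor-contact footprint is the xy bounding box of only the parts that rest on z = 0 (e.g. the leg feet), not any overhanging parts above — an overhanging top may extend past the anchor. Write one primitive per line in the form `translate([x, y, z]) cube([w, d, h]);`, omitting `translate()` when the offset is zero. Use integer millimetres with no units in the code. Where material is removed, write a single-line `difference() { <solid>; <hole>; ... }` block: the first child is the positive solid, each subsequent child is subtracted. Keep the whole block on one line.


difference() { translate([470, 342, 0]) cube([4776, 186, 2447]); translate([2314, 342, 834]) cube([1197, 186, 958]); }


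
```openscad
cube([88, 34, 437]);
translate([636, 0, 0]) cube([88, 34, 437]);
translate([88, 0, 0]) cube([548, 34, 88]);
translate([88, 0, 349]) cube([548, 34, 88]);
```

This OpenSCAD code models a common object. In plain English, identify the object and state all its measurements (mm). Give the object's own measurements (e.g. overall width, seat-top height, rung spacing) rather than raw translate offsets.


A rectangular picture frame lying in the x–z plane (depth along y). The opening is 548 mm wide (x) by 261 mm tall (z), surrounded by a border 88 mm wide on all four sides. The frame is 34 mm deep and is made of two full-height vertical stiles with two horizontal rails fitted between them.


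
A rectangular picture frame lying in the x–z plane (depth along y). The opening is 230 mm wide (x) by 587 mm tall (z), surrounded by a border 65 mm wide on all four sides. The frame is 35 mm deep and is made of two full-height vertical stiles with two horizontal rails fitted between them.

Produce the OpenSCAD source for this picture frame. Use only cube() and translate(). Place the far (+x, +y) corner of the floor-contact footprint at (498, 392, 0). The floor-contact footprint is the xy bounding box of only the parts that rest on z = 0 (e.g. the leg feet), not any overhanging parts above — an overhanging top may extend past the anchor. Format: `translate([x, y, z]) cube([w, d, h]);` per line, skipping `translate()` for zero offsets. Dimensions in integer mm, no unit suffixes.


translate([138, 357, 0]) cube([65, 35, 717]);
translate([433, 357, 0]) cube([65, 35, 717]);
translate([203, 357, 0]) cube([230, 35, 65]);
translate([203, 357, 652]) cube([230, 35, 65]);


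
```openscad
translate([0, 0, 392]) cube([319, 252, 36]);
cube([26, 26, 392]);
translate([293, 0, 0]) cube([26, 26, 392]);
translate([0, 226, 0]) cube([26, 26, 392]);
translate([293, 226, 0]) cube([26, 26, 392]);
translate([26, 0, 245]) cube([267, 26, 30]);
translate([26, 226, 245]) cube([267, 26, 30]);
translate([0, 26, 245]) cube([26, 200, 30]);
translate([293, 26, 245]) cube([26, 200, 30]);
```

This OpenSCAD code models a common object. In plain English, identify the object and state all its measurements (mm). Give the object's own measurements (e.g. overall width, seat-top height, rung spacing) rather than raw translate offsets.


A four-legged stool. The seat is a 319×252×36 mm slab whose top surface is at z = 428 mm; four square legs, each 26×26 mm in cross-section, run from the floor (z = 0) to the underside of the seat, each flush with a corner of the seat. Four stretchers, 26 mm wide and 30 mm tall, connect adjacent legs with their undersides at z = 245 mm, each running between the inner faces of the legs it joins and aligned with the legs' outer faces on the other axis.


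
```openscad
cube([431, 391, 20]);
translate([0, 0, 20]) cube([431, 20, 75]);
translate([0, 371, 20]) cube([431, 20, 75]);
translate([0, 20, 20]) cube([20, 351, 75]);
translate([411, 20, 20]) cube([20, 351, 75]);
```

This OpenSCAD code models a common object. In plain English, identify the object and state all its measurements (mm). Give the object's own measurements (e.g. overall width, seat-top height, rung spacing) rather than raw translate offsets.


An open-topped rectangular box: outside dimensions 431×391×95 mm, with a uniform wall and base thickness of 20 mm. The base is a full 431×391 slab on the floor; four walls sit on top of the base. The front and back walls (the −y and +y sides) span the full width; the two side walls fit between them.


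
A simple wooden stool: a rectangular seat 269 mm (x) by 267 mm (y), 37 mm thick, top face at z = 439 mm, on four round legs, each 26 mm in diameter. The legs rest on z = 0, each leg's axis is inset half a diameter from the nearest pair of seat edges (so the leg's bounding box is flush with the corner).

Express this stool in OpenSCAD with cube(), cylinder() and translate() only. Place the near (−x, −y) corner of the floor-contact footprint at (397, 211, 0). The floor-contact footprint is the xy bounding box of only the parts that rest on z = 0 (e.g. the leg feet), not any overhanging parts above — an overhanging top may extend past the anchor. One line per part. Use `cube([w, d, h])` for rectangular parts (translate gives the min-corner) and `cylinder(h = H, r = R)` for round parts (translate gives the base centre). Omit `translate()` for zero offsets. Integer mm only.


translate([397, 211, 402]) cube([269, 267, 37]);
translate([410, 224, 0]) cylinder(h = 402, r = 13);
translate([653, 224, 0]) cylinder(h = 402, r = 13);
translate([410, 465, 0]) cylinder(h = 402, r = 13);
translate([653, 465, 0]) cylinder(h = 402, r = 13);


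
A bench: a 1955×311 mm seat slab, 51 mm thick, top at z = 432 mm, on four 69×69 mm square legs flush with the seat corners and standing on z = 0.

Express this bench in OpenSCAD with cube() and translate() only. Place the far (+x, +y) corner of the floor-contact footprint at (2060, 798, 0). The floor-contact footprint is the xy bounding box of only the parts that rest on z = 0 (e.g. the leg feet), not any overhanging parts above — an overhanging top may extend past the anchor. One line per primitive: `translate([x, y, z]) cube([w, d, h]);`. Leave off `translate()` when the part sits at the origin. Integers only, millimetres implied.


// leg_h = 432 − 51 = 381
translate([105, 487, 381]) cube([1955, 311, 51]);
translate([105, 487, 0]) cube([69, 69, 381]);
translate([105, 729, 0]) cube([69, 69, 381]);
translate([1991, 487, 0]) cube([69, 69, 381]);
translate([1991, 729, 0]) cube([69, 69, 381]);


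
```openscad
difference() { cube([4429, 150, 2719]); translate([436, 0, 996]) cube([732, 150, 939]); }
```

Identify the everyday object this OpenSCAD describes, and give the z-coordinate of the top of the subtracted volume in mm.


A wall with a window opening. The window head height is 1935 mm.

A wall with a rectangular opening subtracted — a window. Sill at z = 996, opening 939 mm tall, so the head is at 996 + 939 = 1935 mm.


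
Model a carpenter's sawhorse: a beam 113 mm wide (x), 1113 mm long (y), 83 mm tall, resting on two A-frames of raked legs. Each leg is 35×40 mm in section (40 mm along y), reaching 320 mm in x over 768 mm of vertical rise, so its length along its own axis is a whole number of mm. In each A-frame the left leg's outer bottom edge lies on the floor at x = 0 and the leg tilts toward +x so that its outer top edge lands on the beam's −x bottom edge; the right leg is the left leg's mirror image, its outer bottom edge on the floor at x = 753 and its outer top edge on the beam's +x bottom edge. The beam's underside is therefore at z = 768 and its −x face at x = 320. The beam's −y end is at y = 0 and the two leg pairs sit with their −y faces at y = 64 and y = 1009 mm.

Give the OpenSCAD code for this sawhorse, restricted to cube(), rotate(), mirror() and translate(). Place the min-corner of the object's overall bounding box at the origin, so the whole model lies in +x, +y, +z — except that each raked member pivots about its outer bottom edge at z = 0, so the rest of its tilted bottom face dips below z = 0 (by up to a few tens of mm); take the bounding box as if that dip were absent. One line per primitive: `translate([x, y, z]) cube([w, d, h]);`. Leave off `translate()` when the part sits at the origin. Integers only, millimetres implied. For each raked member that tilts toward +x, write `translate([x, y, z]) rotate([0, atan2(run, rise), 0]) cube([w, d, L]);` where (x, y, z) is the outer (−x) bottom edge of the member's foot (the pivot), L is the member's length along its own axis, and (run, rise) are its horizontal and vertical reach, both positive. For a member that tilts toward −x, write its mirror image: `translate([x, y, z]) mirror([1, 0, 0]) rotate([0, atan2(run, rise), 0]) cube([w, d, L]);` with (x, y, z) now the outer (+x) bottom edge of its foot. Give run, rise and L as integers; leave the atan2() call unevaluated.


// leg length = √(320² + 768²) = 832
// right-leg outer foot x = 2·320 + 113 = 753
// beam min-corner = (320, 0, 768)
translate([320, 0, 768]) cube([113, 1113, 83]);
translate([0, 64, 0]) rotate([0, atan2(320, 768), 0]) cube([35, 40, 832]);
translate([753, 64, 0]) mirror([1, 0, 0]) rotate([0, atan2(320, 768), 0]) cube([35, 40, 832]);
translate([0, 1009, 0]) rotate([0, atan2(320, 768), 0]) cube([35, 40, 832]);
translate([753, 1009, 0]) mirror([1, 0, 0]) rotate([0, atan2(320, 768), 0]) cube([35, 40, 832]);


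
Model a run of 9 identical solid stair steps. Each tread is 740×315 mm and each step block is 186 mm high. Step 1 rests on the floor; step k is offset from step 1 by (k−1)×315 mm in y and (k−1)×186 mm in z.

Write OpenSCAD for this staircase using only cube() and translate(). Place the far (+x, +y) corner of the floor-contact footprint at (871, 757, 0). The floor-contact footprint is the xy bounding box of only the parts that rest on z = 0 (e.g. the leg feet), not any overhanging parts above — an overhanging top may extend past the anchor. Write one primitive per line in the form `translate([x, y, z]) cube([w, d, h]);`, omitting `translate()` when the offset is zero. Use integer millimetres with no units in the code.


translate([131, 442, 0]) cube([740, 315, 186]);
translate([131, 757, 186]) cube([740, 315, 186]);
translate([131, 1072, 372]) cube([740, 315, 186]);
translate([131, 1387, 558]) cube([740, 315, 186]);
translate([131, 1702, 744]) cube([740, 315, 186]);
translate([131, 2017, 930]) cube([740, 315, 186]);
translate([131, 2332, 1116]) cube([740, 315, 186]);
translate([131, 2647, 1302]) cube([740, 315, 186]);
translate([131, 2962, 1488]) cube([740, 315, 186]);


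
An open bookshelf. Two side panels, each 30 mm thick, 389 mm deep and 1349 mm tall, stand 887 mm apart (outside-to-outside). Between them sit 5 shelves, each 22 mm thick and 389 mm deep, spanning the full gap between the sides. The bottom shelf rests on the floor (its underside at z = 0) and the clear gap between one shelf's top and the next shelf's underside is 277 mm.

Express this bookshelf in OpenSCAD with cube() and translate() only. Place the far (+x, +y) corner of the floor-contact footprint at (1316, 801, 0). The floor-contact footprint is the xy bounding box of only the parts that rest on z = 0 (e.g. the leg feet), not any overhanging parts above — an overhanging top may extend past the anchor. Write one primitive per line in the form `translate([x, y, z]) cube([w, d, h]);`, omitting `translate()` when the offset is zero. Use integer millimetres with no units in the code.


translate([429, 412, 0]) cube([30, 389, 1349]);
translate([1286, 412, 0]) cube([30, 389, 1349]);
translate([459, 412, 0]) cube([827, 389, 22]);
translate([459, 412, 299]) cube([827, 389, 22]);
translate([459, 412, 598]) cube([827, 389, 22]);
translate([459, 412, 897]) cube([827, 389, 22]);
translate([459, 412, 1196]) cube([827, 389, 22]);


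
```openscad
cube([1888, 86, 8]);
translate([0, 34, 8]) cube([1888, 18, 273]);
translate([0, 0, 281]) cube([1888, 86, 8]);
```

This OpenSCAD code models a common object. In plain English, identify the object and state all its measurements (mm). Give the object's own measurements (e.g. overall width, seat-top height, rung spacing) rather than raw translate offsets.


An I-beam lying along x, 1888 mm long. Overall section height 289 mm. Two flanges 86 mm wide (y) and 8 mm thick, one on the floor and one at the top; a web 18 mm thick runs between them, centred on the flange width.


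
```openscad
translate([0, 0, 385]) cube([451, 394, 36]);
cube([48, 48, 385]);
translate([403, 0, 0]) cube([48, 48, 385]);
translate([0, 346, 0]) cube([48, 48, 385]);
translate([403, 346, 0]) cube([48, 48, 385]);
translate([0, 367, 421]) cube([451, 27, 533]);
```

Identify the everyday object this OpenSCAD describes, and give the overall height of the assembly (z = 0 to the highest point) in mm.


A chair. The overall height is 954 mm.

A slab on four corner posts with a tall panel at the back — a chair. The seat slab sits at z = 385 with thickness 36, and the 533 mm backrest starts at the seat top, so the overall height is 385 + 36 + 533 = 954 mm.


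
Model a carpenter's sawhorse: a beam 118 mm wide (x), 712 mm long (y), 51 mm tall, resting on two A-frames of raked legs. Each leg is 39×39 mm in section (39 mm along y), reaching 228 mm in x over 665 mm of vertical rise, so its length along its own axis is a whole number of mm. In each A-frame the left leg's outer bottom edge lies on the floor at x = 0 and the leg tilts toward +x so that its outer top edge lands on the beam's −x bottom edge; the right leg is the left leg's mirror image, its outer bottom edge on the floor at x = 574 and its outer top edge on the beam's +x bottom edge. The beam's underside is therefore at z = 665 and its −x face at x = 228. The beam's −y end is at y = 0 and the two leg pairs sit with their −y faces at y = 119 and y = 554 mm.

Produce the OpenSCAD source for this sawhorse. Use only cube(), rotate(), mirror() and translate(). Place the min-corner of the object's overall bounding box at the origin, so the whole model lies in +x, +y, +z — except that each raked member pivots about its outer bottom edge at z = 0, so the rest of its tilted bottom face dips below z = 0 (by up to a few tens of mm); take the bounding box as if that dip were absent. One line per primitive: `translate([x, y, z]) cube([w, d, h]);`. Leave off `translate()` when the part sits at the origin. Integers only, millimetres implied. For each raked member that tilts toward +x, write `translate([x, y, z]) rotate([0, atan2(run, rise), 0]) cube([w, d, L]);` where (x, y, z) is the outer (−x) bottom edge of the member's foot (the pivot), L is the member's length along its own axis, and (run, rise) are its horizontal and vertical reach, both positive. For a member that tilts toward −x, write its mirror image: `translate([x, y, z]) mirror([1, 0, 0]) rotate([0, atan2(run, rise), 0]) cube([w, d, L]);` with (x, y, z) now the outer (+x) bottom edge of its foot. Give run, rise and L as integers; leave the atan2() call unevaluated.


translate([228, 0, 665]) cube([118, 712, 51]);
translate([0, 119, 0]) rotate([0, atan2(228, 665), 0]) cube([39, 39, 703]);
translate([574, 119, 0]) mirror([1, 0, 0]) rotate([0, atan2(228, 665), 0]) cube([39, 39, 703]);
translate([0, 554, 0]) rotate([0, atan2(228, 665), 0]) cube([39, 39, 703]);
translate([574, 554, 0]) mirror([1, 0, 0]) rotate([0, atan2(228, 665), 0]) cube([39, 39, 703]);


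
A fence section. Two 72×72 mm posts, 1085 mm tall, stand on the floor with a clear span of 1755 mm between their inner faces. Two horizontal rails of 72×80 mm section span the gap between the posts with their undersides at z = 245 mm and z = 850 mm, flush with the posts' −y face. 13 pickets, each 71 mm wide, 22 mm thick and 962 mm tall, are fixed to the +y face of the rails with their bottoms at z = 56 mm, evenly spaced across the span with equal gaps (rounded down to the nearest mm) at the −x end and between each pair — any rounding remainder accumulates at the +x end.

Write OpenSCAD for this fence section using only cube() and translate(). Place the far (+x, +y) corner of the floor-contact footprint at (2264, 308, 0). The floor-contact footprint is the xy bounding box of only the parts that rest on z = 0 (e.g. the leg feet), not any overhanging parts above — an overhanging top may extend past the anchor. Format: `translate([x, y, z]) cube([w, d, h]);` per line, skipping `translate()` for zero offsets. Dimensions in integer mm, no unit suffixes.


translate([365, 236, 0]) cube([72, 72, 1085]);
translate([2192, 236, 0]) cube([72, 72, 1085]);
translate([437, 236, 245]) cube([1755, 72, 80]);
translate([437, 236, 850]) cube([1755, 72, 80]);
translate([496, 308, 56]) cube([71, 22, 962]);
translate([626, 308, 56]) cube([71, 22, 962]);
translate([756, 308, 56]) cube([71, 22, 962]);
translate([886, 308, 56]) cube([71, 22, 962]);
translate([1016, 308, 56]) cube([71, 22, 962]);
translate([1146, 308, 56]) cube([71, 22, 962]);
translate([1276, 308, 56]) cube([71, 22, 962]);
translate([1406, 308, 56]) cube([71, 22, 962]);
translate([1536, 308, 56]) cube([71, 22, 962]);
translate([1666, 308, 56]) cube([71, 22, 962]);
translate([1796, 308, 56]) cube([71, 22, 962]);
translate([1926, 308, 56]) cube([71, 22, 962]);
translate([2056, 308, 56]) cube([71, 22, 962]);


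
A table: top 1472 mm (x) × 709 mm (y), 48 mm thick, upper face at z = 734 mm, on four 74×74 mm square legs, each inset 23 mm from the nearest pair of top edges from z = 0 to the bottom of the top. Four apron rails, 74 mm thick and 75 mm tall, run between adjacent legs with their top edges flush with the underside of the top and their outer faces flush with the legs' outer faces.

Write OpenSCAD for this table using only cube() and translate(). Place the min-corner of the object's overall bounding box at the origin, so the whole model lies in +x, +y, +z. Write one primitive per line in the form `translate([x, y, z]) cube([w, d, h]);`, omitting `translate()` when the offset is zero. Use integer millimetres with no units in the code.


// leg_h = 734 - 48 = 686
// apron z = 686 - 75 = 611
translate([0, 0, 686]) cube([1472, 709, 48]);
translate([23, 23, 0]) cube([74, 74, 686]);
translate([1375, 23, 0]) cube([74, 74, 686]);
translate([23, 612, 0]) cube([74, 74, 686]);
translate([1375, 612, 0]) cube([74, 74, 686]);
translate([97, 23, 611]) cube([1278, 74, 75]);
translate([97, 612, 611]) cube([1278, 74, 75]);
translate([23, 97, 611]) cube([74, 515, 75]);
translate([1375, 97, 611]) cube([74, 515, 75]);


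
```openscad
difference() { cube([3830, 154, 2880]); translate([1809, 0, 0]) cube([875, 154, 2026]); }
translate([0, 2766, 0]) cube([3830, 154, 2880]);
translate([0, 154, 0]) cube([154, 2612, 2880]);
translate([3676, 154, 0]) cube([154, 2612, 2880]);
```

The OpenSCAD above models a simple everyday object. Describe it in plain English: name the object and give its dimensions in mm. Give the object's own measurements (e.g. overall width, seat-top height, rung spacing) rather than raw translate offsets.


A single room: four walls, each 2880 mm tall and 154 mm thick, enclosing an outside footprint 3830×2920 mm (x × y), no floor or roof. The front and back walls (−y and +y sides) run the full x-width; the side walls fit between their inner faces. A door opening 875 mm wide and 2026 mm tall is cut through the front wall from the floor up, its −x edge 1809 mm from the wall's −x end.


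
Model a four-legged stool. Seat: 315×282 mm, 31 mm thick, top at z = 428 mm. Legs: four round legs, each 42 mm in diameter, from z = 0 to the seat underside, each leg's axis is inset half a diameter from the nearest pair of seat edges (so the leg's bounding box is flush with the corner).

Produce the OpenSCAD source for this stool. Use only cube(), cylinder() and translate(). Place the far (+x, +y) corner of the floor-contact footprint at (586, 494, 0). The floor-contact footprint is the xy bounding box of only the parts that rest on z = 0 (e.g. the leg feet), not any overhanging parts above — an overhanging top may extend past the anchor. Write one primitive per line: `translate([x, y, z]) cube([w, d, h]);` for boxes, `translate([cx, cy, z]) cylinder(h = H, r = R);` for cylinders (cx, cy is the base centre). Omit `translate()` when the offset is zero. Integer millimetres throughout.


// leg_h = 428 - 31 = 397
translate([271, 212, 397]) cube([315, 282, 31]);
translate([292, 233, 0]) cylinder(h = 397, r = 21);
translate([565, 233, 0]) cylinder(h = 397, r = 21);
translate([292, 473, 0]) cylinder(h = 397, r = 21);
translate([565, 473, 0]) cylinder(h = 397, r = 21);


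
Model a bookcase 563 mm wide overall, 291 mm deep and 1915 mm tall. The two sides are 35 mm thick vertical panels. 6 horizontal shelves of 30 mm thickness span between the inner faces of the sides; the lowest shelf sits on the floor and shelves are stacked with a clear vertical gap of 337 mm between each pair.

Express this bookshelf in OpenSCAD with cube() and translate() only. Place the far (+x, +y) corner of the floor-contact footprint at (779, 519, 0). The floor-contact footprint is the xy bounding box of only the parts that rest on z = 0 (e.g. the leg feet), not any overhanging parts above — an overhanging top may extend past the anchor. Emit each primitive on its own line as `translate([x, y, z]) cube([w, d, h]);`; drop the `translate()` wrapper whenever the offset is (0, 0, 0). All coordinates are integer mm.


translate([216, 228, 0]) cube([35, 291, 1915]);
translate([744, 228, 0]) cube([35, 291, 1915]);
translate([251, 228, 0]) cube([493, 291, 30]);
translate([251, 228, 367]) cube([493, 291, 30]);
translate([251, 228, 734]) cube([493, 291, 30]);
translate([251, 228, 1101]) cube([493, 291, 30]);
translate([251, 228, 1468]) cube([493, 291, 30]);
translate([251, 228, 1835]) cube([493, 291, 30]);


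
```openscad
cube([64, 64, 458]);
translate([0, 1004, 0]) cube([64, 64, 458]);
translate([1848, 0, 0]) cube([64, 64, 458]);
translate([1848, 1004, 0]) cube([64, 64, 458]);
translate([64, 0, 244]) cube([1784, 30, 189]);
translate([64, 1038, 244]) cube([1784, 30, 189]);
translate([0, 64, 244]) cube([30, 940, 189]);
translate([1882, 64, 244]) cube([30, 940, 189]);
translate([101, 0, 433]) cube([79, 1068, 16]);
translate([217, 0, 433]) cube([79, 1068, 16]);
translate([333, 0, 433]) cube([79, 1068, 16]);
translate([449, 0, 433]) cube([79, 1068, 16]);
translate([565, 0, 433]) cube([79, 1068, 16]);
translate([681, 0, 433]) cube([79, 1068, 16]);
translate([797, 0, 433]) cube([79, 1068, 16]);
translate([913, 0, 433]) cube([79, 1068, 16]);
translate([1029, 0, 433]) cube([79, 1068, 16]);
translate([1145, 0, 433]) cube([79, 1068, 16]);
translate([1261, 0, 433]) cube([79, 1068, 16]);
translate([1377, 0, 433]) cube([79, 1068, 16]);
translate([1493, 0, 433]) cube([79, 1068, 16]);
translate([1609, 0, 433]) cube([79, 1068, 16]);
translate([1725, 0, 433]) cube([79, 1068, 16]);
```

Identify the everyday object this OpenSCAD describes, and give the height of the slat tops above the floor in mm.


A bed frame. The slat-top height is 449 mm.

Four posts, four rails, and a row of slats — a bed frame. Slats sit on the rails at z = 244 + 189 = 433; with slat thickness 16, the top is 449 mm.


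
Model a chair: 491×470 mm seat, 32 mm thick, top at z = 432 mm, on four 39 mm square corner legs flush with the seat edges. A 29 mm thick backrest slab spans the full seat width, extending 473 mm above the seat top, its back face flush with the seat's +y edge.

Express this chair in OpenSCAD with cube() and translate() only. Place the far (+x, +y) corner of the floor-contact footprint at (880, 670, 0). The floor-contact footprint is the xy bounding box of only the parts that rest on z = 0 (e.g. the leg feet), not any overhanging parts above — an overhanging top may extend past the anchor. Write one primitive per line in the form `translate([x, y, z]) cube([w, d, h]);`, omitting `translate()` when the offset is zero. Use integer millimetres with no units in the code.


translate([389, 200, 400]) cube([491, 470, 32]);
translate([389, 200, 0]) cube([39, 39, 400]);
translate([841, 200, 0]) cube([39, 39, 400]);
translate([389, 631, 0]) cube([39, 39, 400]);
translate([841, 631, 0]) cube([39, 39, 400]);
translate([389, 641, 432]) cube([491, 29, 473]);


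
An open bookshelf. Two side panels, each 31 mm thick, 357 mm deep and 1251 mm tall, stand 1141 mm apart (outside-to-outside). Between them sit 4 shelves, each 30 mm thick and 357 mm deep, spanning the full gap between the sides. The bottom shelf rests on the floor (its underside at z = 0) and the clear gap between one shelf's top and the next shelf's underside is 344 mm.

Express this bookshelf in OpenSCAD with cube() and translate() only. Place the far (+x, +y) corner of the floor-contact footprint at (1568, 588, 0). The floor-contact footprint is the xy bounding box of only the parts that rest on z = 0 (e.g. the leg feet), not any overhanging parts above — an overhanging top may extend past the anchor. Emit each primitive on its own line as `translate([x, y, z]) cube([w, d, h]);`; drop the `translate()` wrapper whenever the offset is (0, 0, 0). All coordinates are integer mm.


translate([427, 231, 0]) cube([31, 357, 1251]);
translate([1537, 231, 0]) cube([31, 357, 1251]);
translate([458, 231, 0]) cube([1079, 357, 30]);
translate([458, 231, 374]) cube([1079, 357, 30]);
translate([458, 231, 748]) cube([1079, 357, 30]);
translate([458, 231, 1122]) cube([1079, 357, 30]);


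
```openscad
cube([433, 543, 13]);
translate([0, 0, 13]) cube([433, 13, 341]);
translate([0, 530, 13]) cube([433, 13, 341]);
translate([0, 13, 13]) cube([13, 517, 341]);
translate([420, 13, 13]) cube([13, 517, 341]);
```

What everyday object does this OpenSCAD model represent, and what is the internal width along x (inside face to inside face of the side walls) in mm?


An open box. The internal width is 407 mm.

A 433×543 base slab with four walls standing on it — an open box. The base is 433 mm wide and the walls are 13 mm thick, so the internal width is 433 − 2 × 13 = 407 mm.


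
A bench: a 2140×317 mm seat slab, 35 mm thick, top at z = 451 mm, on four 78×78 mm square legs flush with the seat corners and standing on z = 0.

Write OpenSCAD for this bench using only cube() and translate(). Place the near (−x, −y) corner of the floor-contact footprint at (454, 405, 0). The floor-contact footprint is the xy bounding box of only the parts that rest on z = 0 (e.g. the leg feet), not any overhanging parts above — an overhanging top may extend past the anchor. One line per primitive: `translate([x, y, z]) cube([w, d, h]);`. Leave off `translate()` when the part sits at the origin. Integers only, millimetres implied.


translate([454, 405, 416]) cube([2140, 317, 35]);
translate([454, 405, 0]) cube([78, 78, 416]);
translate([454, 644, 0]) cube([78, 78, 416]);
translate([2516, 405, 0]) cube([78, 78, 416]);
translate([2516, 644, 0]) cube([78, 78, 416]);


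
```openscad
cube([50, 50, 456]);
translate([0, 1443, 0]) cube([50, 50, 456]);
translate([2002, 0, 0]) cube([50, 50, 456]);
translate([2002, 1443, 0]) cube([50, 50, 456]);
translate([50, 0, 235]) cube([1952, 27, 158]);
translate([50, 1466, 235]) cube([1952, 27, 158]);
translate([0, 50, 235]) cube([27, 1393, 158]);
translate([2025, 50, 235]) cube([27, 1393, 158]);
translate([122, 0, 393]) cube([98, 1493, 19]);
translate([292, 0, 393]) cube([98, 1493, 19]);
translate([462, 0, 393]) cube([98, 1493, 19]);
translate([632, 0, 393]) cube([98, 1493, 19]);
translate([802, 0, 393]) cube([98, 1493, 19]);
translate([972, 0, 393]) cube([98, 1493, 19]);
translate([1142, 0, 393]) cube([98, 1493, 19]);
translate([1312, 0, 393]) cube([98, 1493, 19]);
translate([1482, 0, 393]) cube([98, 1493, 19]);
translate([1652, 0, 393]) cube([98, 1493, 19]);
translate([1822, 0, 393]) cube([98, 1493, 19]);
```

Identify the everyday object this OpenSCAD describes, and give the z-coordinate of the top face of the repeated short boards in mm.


A bed frame. The slat-top height is 412 mm.

Four posts, four rails, and a row of slats — a bed frame. Slats sit on the rails at z = 235 + 158 = 393; with slat thickness 19, the top is 412 mm.


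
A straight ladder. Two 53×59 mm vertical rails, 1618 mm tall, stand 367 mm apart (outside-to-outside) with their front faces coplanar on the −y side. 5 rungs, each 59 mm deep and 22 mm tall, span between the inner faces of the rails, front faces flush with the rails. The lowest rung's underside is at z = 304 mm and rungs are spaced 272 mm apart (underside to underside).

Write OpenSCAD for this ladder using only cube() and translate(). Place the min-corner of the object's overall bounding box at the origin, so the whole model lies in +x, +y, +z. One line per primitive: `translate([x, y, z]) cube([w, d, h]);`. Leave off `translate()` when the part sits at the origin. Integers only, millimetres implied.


// rung span = 367 - 2*53 = 261
// rung[k] z = 304 + k*272
cube([53, 59, 1618]);
translate([314, 0, 0]) cube([53, 59, 1618]);
translate([53, 0, 304]) cube([261, 59, 22]);
translate([53, 0, 576]) cube([261, 59, 22]);
translate([53, 0, 848]) cube([261, 59, 22]);
translate([53, 0, 1120]) cube([261, 59, 22]);
translate([53, 0, 1392]) cube([261, 59, 22]);
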